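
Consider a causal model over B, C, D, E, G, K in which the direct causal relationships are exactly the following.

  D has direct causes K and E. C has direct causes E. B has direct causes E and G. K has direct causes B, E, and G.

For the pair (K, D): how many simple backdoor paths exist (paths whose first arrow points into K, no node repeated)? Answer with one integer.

A backdoor path from K to D is any simple undirected path whose first edge points into K (i.e. leaves K via a parent).
Parents of K: {B, E, G}.
Enumerating:
  P1: K <- E -> D
  P2: K <- G -> B <- E -> D
  P3: K <- B <- E -> D
That exhausts the simple backdoor paths. Count: 3.

3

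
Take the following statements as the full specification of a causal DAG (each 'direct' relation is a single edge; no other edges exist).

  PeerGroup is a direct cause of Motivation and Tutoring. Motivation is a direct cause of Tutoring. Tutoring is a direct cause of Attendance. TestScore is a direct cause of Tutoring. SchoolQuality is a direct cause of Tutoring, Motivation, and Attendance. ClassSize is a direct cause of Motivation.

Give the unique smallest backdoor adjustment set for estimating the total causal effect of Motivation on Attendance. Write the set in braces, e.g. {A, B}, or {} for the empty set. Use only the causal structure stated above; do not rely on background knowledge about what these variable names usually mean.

{PeerGroup, SchoolQuality}

Variables eligible for adjustment (non-descendants of Motivation, excluding Motivation and Attendance): {ClassSize, PeerGroup, SchoolQuality, TestScore}.
Backdoor paths from Motivation to Attendance:
  P1: Motivation <- SchoolQuality -> Tutoring -> Attendance
  P2: Motivation <- SchoolQuality -> Attendance
  P3: Motivation <- PeerGroup -> Tutoring <- SchoolQuality -> Attendance
  P4: Motivation <- PeerGroup -> Tutoring -> Attendance
The empty set is not sufficient: P1 (Motivation <- SchoolQuality -> Tutoring -> Attendance) has no collider blocking it and no conditioned non-collider, so it is open.
Try {PeerGroup, SchoolQuality}:
  P1: blocked at fork node SchoolQuality ∈ conditioning set.
  P2: blocked at fork node SchoolQuality ∈ conditioning set.
  P3: blocked at fork node PeerGroup ∈ conditioning set.
  P4: blocked at fork node PeerGroup ∈ conditioning set.
{PeerGroup, SchoolQuality} contains no descendant of Motivation and blocks every backdoor path.
Every element of {PeerGroup, SchoolQuality} is needed (dropping PeerGroup leaves P4 open; dropping SchoolQuality leaves P1 open), so no proper subset is valid.
Among all size-2 subsets of the eligible variables, only {PeerGroup, SchoolQuality} blocks every backdoor path, so it is the unique smallest valid adjustment set.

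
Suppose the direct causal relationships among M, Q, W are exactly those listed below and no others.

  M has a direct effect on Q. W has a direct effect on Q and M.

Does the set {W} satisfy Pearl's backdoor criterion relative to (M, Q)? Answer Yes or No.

Backdoor paths from M to Q (paths whose first edge points into M):
  P1: M <- W -> Q
Condition 1 (no descendant of M in the set): holds — descendants of M are {Q}; none are in {W}.
Condition 2 (every backdoor path blocked by {W}):
  P1: blocked at fork node W ∈ conditioning set.
{W} satisfies the backdoor criterion.

Yes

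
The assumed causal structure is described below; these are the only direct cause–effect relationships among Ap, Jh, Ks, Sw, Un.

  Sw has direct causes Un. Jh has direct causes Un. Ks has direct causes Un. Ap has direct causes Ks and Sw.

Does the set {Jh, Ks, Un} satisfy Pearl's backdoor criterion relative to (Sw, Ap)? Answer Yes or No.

Yes

Backdoor paths from Sw to Ap (paths whose first edge points into Sw):
  P1: Sw <- Un -> Ks -> Ap
Condition 1 (no descendant of Sw in the set): holds — descendants of Sw are {Ap}; none are in {Jh, Ks, Un}.
Condition 2 (every backdoor path blocked by {Jh, Ks, Un}):
  P1: blocked at fork node Un ∈ conditioning set.
{Jh, Ks, Un} satisfies the backdoor criterion.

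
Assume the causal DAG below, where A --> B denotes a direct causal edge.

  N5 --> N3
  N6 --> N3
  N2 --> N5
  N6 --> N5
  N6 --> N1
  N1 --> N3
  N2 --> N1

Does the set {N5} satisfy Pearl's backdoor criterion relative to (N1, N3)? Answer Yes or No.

No

Backdoor paths from N1 to N3 (paths whose first edge points into N1):
  P1: N1 <- N6 -> N5 -> N3
  P2: N1 <- N6 -> N3
  P3: N1 <- N2 -> N5 <- N6 -> N3
  P4: N1 <- N2 -> N5 -> N3
Condition 1 (no descendant of N1 in the set): holds — descendants of N1 are {N3}; none are in {N5}.
Condition 2 (every backdoor path blocked by {N5}):
  P1: blocked at chain node N5 ∈ conditioning set.
  P2: open — no interior node is in the conditioning set.
  P3: open — collider(s) N5 are conditioned on (or have a conditioned descendant) and no non-collider on the path is in the set.
  P4: blocked at chain node N5 ∈ conditioning set.
{N5} does not satisfy the backdoor criterion.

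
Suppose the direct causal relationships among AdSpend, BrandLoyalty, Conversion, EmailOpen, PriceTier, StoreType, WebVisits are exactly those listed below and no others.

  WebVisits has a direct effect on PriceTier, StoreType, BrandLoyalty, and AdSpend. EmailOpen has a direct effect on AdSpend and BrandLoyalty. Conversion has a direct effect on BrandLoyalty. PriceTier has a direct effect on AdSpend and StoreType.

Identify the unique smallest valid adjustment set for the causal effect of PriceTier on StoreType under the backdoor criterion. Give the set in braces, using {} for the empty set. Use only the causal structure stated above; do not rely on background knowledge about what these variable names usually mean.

{WebVisits}

Variables eligible for adjustment (non-descendants of PriceTier, excluding PriceTier and StoreType): {BrandLoyalty, Conversion, EmailOpen, WebVisits}.
Backdoor paths from PriceTier to StoreType:
  P1: PriceTier <- WebVisits -> StoreType
The empty set is not sufficient: P1 (PriceTier <- WebVisits -> StoreType) has no collider blocking it and no conditioned non-collider, so it is open.
Try {WebVisits}:
  P1: blocked at fork node WebVisits ∈ conditioning set.
{WebVisits} contains no descendant of PriceTier and blocks every backdoor path.
No other singleton works — e.g. {EmailOpen} leaves P1 open — so {WebVisits} is the unique smallest valid adjustment set.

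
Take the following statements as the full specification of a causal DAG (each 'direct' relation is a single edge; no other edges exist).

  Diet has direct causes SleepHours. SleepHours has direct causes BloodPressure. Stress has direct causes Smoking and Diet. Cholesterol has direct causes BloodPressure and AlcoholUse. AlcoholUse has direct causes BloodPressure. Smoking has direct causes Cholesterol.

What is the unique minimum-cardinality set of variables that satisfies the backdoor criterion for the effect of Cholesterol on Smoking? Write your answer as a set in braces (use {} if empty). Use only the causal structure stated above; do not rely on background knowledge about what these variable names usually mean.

Variables eligible for adjustment (non-descendants of Cholesterol, excluding Cholesterol and Smoking): {AlcoholUse, BloodPressure, Diet, SleepHours}.
Backdoor paths from Cholesterol to Smoking:
  P1: Cholesterol <- BloodPressure -> SleepHours -> Diet -> Stress <- Smoking
  P2: Cholesterol <- AlcoholUse <- BloodPressure -> SleepHours -> Diet -> Stress <- Smoking
Each backdoor path contains an unconditioned collider, so every path is already blocked with the empty conditioning set:
  P1: blocked at collider Stress (neither it nor any descendant is in the conditioning set).
  P2: blocked at collider Stress (neither it nor any descendant is in the conditioning set).
The empty set is therefore the unique smallest valid set.

{}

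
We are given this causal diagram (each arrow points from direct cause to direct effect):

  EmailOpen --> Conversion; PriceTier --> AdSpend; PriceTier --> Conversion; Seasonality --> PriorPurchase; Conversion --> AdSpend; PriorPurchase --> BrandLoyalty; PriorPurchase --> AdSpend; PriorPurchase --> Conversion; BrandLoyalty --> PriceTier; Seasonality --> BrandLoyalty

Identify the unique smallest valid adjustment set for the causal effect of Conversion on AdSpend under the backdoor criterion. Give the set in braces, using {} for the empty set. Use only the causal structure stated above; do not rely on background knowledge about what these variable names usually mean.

{PriceTier, PriorPurchase}

Variables eligible for adjustment (non-descendants of Conversion, excluding Conversion and AdSpend): {BrandLoyalty, EmailOpen, PriceTier, PriorPurchase, Seasonality}.
Backdoor paths from Conversion to AdSpend:
  P1: Conversion <- PriorPurchase <- Seasonality -> BrandLoyalty -> PriceTier -> AdSpend
  P2: Conversion <- PriorPurchase -> BrandLoyalty -> PriceTier -> AdSpend
  P3: Conversion <- PriorPurchase -> AdSpend
  P4: Conversion <- PriceTier <- BrandLoyalty <- Seasonality -> PriorPurchase -> AdSpend
  P5: Conversion <- PriceTier <- BrandLoyalty <- PriorPurchase -> AdSpend
  P6: Conversion <- PriceTier -> AdSpend
The empty set is not sufficient: P1 (Conversion <- PriorPurchase <- Seasonality -> BrandLoyalty -> PriceTier -> AdSpend) has no collider blocking it and no conditioned non-collider, so it is open.
Try {PriceTier, PriorPurchase}:
  P1: blocked at chain node PriorPurchase ∈ conditioning set.
  P2: blocked at fork node PriorPurchase ∈ conditioning set.
  P3: blocked at fork node PriorPurchase ∈ conditioning set.
  P4: blocked at chain node PriceTier ∈ conditioning set.
  P5: blocked at chain node PriceTier ∈ conditioning set.
  P6: blocked at fork node PriceTier ∈ conditioning set.
{PriceTier, PriorPurchase} contains no descendant of Conversion and blocks every backdoor path.
Every element of {PriceTier, PriorPurchase} is needed (dropping PriceTier leaves P6 open; dropping PriorPurchase leaves P3 open), so no proper subset is valid.
Among all size-2 subsets of the eligible variables, only {PriceTier, PriorPurchase} blocks every backdoor path, so it is the unique smallest valid adjustment set.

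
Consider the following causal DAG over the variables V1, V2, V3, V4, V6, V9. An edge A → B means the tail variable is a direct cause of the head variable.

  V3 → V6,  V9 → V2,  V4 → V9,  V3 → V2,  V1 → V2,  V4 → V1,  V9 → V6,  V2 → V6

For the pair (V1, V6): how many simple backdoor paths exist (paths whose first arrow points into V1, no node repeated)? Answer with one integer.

3

A backdoor path from V1 to V6 is any simple undirected path whose first edge points into V1 (i.e. leaves V1 via a parent).
Parents of V1: {V4}.
Enumerating:
  P1: V1 <- V4 -> V9 -> V2 <- V3 -> V6
  P2: V1 <- V4 -> V9 -> V2 -> V6
  P3: V1 <- V4 -> V9 -> V6
That exhausts the simple backdoor paths. Count: 3.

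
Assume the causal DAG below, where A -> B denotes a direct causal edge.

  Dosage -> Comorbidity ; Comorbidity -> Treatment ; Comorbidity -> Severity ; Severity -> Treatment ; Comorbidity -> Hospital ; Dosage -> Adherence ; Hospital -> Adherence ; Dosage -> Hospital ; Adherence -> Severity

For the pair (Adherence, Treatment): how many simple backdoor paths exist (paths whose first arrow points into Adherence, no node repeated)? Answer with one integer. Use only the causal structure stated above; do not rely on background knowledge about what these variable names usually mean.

A backdoor path from Adherence to Treatment is any simple undirected path whose first edge points into Adherence (i.e. leaves Adherence via a parent).
Parents of Adherence: {Dosage, Hospital}.
Enumerating:
  P1: Adherence <- Dosage -> Comorbidity -> Severity -> Treatment
  P2: Adherence <- Dosage -> Comorbidity -> Treatment
  P3: Adherence <- Dosage -> Hospital <- Comorbidity -> Severity -> Treatment
  P4: Adherence <- Dosage -> Hospital <- Comorbidity -> Treatment
  P5: Adherence <- Hospital <- Dosage -> Comorbidity -> Severity -> Treatment
  P6: Adherence <- Hospital <- Dosage -> Comorbidity -> Treatment
  P7: Adherence <- Hospital <- Comorbidity -> Severity -> Treatment
  P8: Adherence <- Hospital <- Comorbidity -> Treatment
That exhausts the simple backdoor paths. Count: 8.

8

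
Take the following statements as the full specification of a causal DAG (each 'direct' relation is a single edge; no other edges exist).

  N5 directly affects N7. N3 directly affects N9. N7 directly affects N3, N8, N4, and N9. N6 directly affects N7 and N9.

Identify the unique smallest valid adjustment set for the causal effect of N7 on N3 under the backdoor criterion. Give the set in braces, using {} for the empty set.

Variables eligible for adjustment (non-descendants of N7, excluding N7 and N3): {N5, N6}.
Backdoor paths from N7 to N3:
  P1: N7 <- N6 -> N9 <- N3
Each backdoor path contains an unconditioned collider, so every path is already blocked with the empty conditioning set:
  P1: blocked at collider N9 (neither it nor any descendant is in the conditioning set).
The empty set is therefore the unique smallest valid set.

{}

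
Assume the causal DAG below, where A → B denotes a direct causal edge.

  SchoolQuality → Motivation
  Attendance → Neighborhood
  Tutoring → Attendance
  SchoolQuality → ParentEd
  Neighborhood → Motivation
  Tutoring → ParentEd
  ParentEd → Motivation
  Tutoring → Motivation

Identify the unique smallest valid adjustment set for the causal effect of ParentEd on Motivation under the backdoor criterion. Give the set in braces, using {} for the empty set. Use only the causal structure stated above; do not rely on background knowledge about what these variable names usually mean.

Variables eligible for adjustment (non-descendants of ParentEd, excluding ParentEd and Motivation): {Attendance, Neighborhood, SchoolQuality, Tutoring}.
Backdoor paths from ParentEd to Motivation:
  P1: ParentEd <- Tutoring -> Attendance -> Neighborhood -> Motivation
  P2: ParentEd <- Tutoring -> Motivation
  P3: ParentEd <- SchoolQuality -> Motivation
The empty set is not sufficient: P1 (ParentEd <- Tutoring -> Attendance -> Neighborhood -> Motivation) has no collider blocking it and no conditioned non-collider, so it is open.
Try {SchoolQuality, Tutoring}:
  P1: blocked at fork node Tutoring ∈ conditioning set.
  P2: blocked at fork node Tutoring ∈ conditioning set.
  P3: blocked at fork node SchoolQuality ∈ conditioning set.
{SchoolQuality, Tutoring} contains no descendant of ParentEd and blocks every backdoor path.
Every element of {SchoolQuality, Tutoring} is needed (dropping SchoolQuality leaves P3 open; dropping Tutoring leaves P1 open), so no proper subset is valid.
Among all size-2 subsets of the eligible variables, only {SchoolQuality, Tutoring} blocks every backdoor path, so it is the unique smallest valid adjustment set.

{SchoolQuality, Tutoring}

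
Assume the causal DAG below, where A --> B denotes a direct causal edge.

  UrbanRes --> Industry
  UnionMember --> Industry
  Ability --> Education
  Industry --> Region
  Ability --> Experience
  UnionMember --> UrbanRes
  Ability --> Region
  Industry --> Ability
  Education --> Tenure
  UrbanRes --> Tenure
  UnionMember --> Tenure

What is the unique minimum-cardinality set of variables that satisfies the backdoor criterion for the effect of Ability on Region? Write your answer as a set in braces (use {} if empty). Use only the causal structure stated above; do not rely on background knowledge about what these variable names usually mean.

{Industry}

Variables eligible for adjustment (non-descendants of Ability, excluding Ability and Region): {Industry, UnionMember, UrbanRes}.
Backdoor paths from Ability to Region:
  P1: Ability <- Industry -> Region
The empty set is not sufficient: P1 (Ability <- Industry -> Region) has no collider blocking it and no conditioned non-collider, so it is open.
Try {Industry}:
  P1: blocked at fork node Industry ∈ conditioning set.
{Industry} contains no descendant of Ability and blocks every backdoor path.
No other singleton works — e.g. {UnionMember} leaves P1 open — so {Industry} is the unique smallest valid adjustment set.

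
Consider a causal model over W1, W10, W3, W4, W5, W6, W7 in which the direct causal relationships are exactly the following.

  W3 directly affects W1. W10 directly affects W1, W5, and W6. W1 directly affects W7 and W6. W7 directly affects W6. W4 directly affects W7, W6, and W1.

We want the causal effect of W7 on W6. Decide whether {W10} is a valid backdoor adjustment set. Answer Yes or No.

No

Backdoor paths from W7 to W6 (paths whose first edge points into W7):
  P1: W7 <- W4 -> W1 <- W10 -> W6
  P2: W7 <- W4 -> W1 -> W6
  P3: W7 <- W4 -> W6
  P4: W7 <- W1 <- W4 -> W6
  P5: W7 <- W1 <- W10 -> W6
  P6: W7 <- W1 -> W6
Condition 1 (no descendant of W7 in the set): holds — descendants of W7 are {W6}; none are in {W10}.
Condition 2 (every backdoor path blocked by {W10}):
  P1: blocked at collider W1 (neither it nor any descendant is in the conditioning set).
  P2: open — no interior node is in the conditioning set.
  P3: open — no interior node is in the conditioning set.
  P4: open — no interior node is in the conditioning set.
  P5: blocked at fork node W10 ∈ conditioning set.
  P6: open — no interior node is in the conditioning set.
{W10} does not satisfy the backdoor criterion.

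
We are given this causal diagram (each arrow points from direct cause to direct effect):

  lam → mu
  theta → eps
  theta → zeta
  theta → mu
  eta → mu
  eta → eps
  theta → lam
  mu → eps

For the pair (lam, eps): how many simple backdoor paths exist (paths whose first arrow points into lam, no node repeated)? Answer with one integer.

3

A backdoor path from lam to eps is any simple undirected path whose first edge points into lam (i.e. leaves lam via a parent).
Parents of lam: {theta}.
Enumerating:
  P1: lam <- theta -> mu <- eta -> eps
  P2: lam <- theta -> mu -> eps
  P3: lam <- theta -> eps
That exhausts the simple backdoor paths. Count: 3.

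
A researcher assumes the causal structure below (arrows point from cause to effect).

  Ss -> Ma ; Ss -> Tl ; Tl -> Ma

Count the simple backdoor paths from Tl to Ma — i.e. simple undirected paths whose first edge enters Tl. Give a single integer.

1

A backdoor path from Tl to Ma is any simple undirected path whose first edge points into Tl (i.e. leaves Tl via a parent).
Parents of Tl: {Ss}.
Enumerating:
  P1: Tl <- Ss -> Ma
That exhausts the simple backdoor paths. Count: 1.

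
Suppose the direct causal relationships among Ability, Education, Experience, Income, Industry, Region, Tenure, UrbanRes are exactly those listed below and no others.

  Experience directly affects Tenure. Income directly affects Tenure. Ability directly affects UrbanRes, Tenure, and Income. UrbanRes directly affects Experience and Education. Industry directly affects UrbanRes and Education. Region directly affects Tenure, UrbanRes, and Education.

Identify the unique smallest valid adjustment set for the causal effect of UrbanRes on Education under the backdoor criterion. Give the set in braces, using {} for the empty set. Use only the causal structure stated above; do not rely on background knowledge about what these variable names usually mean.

{Industry, Region}

Variables eligible for adjustment (non-descendants of UrbanRes, excluding UrbanRes and Education): {Ability, Income, Industry, Region}.
Backdoor paths from UrbanRes to Education:
  P1: UrbanRes <- Ability -> Income -> Tenure <- Region -> Education
  P2: UrbanRes <- Ability -> Tenure <- Region -> Education
  P3: UrbanRes <- Industry -> Education
  P4: UrbanRes <- Region -> Education
The empty set is not sufficient: P3 (UrbanRes <- Industry -> Education) has no collider blocking it and no conditioned non-collider, so it is open.
Try {Industry, Region}:
  P1: blocked at collider Tenure (neither it nor any descendant is in the conditioning set).
  P2: blocked at collider Tenure (neither it nor any descendant is in the conditioning set).
  P3: blocked at fork node Industry ∈ conditioning set.
  P4: blocked at fork node Region ∈ conditioning set.
{Industry, Region} contains no descendant of UrbanRes and blocks every backdoor path.
Every element of {Industry, Region} is needed (dropping Industry leaves P3 open; dropping Region leaves P4 open), so no proper subset is valid.
Among all size-2 subsets of the eligible variables, only {Industry, Region} blocks every backdoor path, so it is the unique smallest valid adjustment set.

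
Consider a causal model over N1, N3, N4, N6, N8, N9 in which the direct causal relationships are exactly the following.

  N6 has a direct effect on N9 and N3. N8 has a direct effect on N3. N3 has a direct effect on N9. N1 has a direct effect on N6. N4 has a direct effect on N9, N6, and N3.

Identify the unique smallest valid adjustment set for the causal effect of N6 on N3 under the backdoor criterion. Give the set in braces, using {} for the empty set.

{N4}

Variables eligible for adjustment (non-descendants of N6, excluding N6 and N3): {N1, N4, N8}.
Backdoor paths from N6 to N3:
  P1: N6 <- N4 -> N3
  P2: N6 <- N4 -> N9 <- N3
The empty set is not sufficient: P1 (N6 <- N4 -> N3) has no collider blocking it and no conditioned non-collider, so it is open.
Try {N4}:
  P1: blocked at fork node N4 ∈ conditioning set.
  P2: blocked at fork node N4 ∈ conditioning set.
{N4} contains no descendant of N6 and blocks every backdoor path.
No other singleton works — e.g. {N1} leaves P1 open — so {N4} is the unique smallest valid adjustment set.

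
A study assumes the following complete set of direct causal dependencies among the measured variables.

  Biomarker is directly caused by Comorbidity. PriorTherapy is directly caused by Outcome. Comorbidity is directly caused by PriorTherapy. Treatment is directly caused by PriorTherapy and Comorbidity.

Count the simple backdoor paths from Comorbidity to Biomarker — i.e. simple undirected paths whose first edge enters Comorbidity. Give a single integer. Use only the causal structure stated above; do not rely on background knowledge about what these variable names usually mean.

A backdoor path from Comorbidity to Biomarker is any simple undirected path whose first edge points into Comorbidity (i.e. leaves Comorbidity via a parent).
Parents of Comorbidity: {PriorTherapy}.
No simple path from any parent of Comorbidity reaches Biomarker without revisiting Comorbidity, so there are no backdoor paths.

0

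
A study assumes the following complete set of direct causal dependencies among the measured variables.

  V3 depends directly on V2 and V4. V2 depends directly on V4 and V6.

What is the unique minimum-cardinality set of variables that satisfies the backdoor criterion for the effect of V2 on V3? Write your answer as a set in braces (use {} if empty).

{V4}

Variables eligible for adjustment (non-descendants of V2, excluding V2 and V3): {V4, V6}.
Backdoor paths from V2 to V3:
  P1: V2 <- V4 -> V3
The empty set is not sufficient: P1 (V2 <- V4 -> V3) has no collider blocking it and no conditioned non-collider, so it is open.
Try {V4}:
  P1: blocked at fork node V4 ∈ conditioning set.
{V4} contains no descendant of V2 and blocks every backdoor path.
No other singleton works — e.g. {V6} leaves P1 open — so {V4} is the unique smallest valid adjustment set.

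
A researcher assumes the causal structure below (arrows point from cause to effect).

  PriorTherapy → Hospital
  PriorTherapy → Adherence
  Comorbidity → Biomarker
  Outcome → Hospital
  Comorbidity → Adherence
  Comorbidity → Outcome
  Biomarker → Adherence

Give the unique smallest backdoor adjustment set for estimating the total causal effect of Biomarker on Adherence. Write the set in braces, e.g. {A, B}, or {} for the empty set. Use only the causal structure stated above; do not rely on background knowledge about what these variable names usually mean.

Variables eligible for adjustment (non-descendants of Biomarker, excluding Biomarker and Adherence): {Comorbidity, Hospital, Outcome, PriorTherapy}.
Backdoor paths from Biomarker to Adherence:
  P1: Biomarker <- Comorbidity -> Outcome -> Hospital <- PriorTherapy -> Adherence
  P2: Biomarker <- Comorbidity -> Adherence
The empty set is not sufficient: P2 (Biomarker <- Comorbidity -> Adherence) has no collider blocking it and no conditioned non-collider, so it is open.
Try {Comorbidity}:
  P1: blocked at fork node Comorbidity ∈ conditioning set.
  P2: blocked at fork node Comorbidity ∈ conditioning set.
{Comorbidity} contains no descendant of Biomarker and blocks every backdoor path.
No other singleton works — e.g. {PriorTherapy} leaves P2 open — so {Comorbidity} is the unique smallest valid adjustment set.

{Comorbidity}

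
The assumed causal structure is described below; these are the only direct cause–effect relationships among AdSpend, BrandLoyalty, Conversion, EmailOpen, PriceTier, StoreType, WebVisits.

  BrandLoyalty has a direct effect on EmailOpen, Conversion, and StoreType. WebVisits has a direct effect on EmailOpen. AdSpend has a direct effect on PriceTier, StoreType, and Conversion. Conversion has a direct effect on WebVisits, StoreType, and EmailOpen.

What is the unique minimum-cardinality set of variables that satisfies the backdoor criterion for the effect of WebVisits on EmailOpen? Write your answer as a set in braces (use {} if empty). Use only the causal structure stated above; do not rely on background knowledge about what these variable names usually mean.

{Conversion}

Variables eligible for adjustment (non-descendants of WebVisits, excluding WebVisits and EmailOpen): {AdSpend, BrandLoyalty, Conversion, PriceTier, StoreType}.
Backdoor paths from WebVisits to EmailOpen:
  P1: WebVisits <- Conversion <- AdSpend -> StoreType <- BrandLoyalty -> EmailOpen
  P2: WebVisits <- Conversion <- BrandLoyalty -> EmailOpen
  P3: WebVisits <- Conversion -> EmailOpen
  P4: WebVisits <- Conversion -> StoreType <- BrandLoyalty -> EmailOpen
The empty set is not sufficient: P2 (WebVisits <- Conversion <- BrandLoyalty -> EmailOpen) has no collider blocking it and no conditioned non-collider, so it is open.
Try {Conversion}:
  P1: blocked at chain node Conversion ∈ conditioning set.
  P2: blocked at chain node Conversion ∈ conditioning set.
  P3: blocked at fork node Conversion ∈ conditioning set.
  P4: blocked at fork node Conversion ∈ conditioning set.
{Conversion} contains no descendant of WebVisits and blocks every backdoor path.
No other singleton works — e.g. {AdSpend} leaves P2 open — so {Conversion} is the unique smallest valid adjustment set.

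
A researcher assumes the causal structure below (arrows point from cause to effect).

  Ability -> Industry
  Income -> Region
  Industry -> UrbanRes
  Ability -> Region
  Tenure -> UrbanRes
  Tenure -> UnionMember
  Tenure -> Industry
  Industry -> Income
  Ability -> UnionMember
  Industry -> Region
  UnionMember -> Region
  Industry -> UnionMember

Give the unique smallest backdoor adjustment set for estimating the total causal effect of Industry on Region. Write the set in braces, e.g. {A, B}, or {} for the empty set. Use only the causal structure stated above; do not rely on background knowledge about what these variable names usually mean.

Variables eligible for adjustment (non-descendants of Industry, excluding Industry and Region): {Ability, Tenure}.
Backdoor paths from Industry to Region:
  P1: Industry <- Ability -> UnionMember -> Region
  P2: Industry <- Ability -> Region
  P3: Industry <- Tenure -> UnionMember <- Ability -> Region
  P4: Industry <- Tenure -> UnionMember -> Region
The empty set is not sufficient: P1 (Industry <- Ability -> UnionMember -> Region) has no collider blocking it and no conditioned non-collider, so it is open.
Try {Ability, Tenure}:
  P1: blocked at fork node Ability ∈ conditioning set.
  P2: blocked at fork node Ability ∈ conditioning set.
  P3: blocked at fork node Tenure ∈ conditioning set.
  P4: blocked at fork node Tenure ∈ conditioning set.
{Ability, Tenure} contains no descendant of Industry and blocks every backdoor path.
Every element of {Ability, Tenure} is needed (dropping Ability leaves P1 open; dropping Tenure leaves P4 open), so no proper subset is valid.
Among all size-2 subsets of the eligible variables, only {Ability, Tenure} blocks every backdoor path, so it is the unique smallest valid adjustment set.

{Ability, Tenure}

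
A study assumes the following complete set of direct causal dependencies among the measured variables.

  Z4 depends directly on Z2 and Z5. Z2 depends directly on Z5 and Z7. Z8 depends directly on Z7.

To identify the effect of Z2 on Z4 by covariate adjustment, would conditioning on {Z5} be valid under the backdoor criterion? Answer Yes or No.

Backdoor paths from Z2 to Z4 (paths whose first edge points into Z2):
  P1: Z2 <- Z5 -> Z4
Condition 1 (no descendant of Z2 in the set): holds — descendants of Z2 are {Z4}; none are in {Z5}.
Condition 2 (every backdoor path blocked by {Z5}):
  P1: blocked at fork node Z5 ∈ conditioning set.
{Z5} satisfies the backdoor criterion.

Yes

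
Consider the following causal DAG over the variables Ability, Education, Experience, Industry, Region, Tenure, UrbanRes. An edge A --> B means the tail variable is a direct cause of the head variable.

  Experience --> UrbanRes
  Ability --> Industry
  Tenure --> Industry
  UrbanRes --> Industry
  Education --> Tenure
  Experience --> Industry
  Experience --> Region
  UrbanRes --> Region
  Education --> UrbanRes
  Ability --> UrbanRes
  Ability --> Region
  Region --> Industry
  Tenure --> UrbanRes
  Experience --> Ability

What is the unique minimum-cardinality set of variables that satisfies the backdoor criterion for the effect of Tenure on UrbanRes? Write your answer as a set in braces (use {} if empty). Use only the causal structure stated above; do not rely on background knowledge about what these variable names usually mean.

Variables eligible for adjustment (non-descendants of Tenure, excluding Tenure and UrbanRes): {Ability, Education, Experience}.
Backdoor paths from Tenure to UrbanRes:
  P1: Tenure <- Education -> UrbanRes
The empty set is not sufficient: P1 (Tenure <- Education -> UrbanRes) has no collider blocking it and no conditioned non-collider, so it is open.
Try {Education}:
  P1: blocked at fork node Education ∈ conditioning set.
{Education} contains no descendant of Tenure and blocks every backdoor path.
No other singleton works — e.g. {Experience} leaves P1 open — so {Education} is the unique smallest valid adjustment set.

{Education}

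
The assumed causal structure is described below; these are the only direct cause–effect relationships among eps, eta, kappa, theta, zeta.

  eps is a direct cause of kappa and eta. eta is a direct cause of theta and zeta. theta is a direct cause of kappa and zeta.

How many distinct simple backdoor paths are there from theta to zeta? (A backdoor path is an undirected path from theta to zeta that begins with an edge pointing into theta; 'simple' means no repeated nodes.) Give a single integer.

A backdoor path from theta to zeta is any simple undirected path whose first edge points into theta (i.e. leaves theta via a parent).
Parents of theta: {eta}.
Enumerating:
  P1: theta <- eta -> zeta
That exhausts the simple backdoor paths. Count: 1.

1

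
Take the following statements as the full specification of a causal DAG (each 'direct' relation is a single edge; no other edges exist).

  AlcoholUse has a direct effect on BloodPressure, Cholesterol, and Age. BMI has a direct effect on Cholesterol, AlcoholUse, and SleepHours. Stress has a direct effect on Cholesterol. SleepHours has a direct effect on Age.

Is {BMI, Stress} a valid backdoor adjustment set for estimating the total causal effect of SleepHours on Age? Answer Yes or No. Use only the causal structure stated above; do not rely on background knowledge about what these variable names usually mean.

Yes

Backdoor paths from SleepHours to Age (paths whose first edge points into SleepHours):
  P1: SleepHours <- BMI -> AlcoholUse -> Age
  P2: SleepHours <- BMI -> Cholesterol <- AlcoholUse -> Age
Condition 1 (no descendant of SleepHours in the set): holds — descendants of SleepHours are {Age}; none are in {BMI, Stress}.
Condition 2 (every backdoor path blocked by {BMI, Stress}):
  P1: blocked at fork node BMI ∈ conditioning set.
  P2: blocked at fork node BMI ∈ conditioning set.
{BMI, Stress} satisfies the backdoor criterion.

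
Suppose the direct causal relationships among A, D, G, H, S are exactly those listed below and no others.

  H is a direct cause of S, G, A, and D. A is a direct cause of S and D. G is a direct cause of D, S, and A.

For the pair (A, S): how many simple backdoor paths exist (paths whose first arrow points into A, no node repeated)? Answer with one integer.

A backdoor path from A to S is any simple undirected path whose first edge points into A (i.e. leaves A via a parent).
Parents of A: {G, H}.
Enumerating:
  P1: A <- H -> G -> S
  P2: A <- H -> S
  P3: A <- H -> D <- G -> S
  P4: A <- G <- H -> S
  P5: A <- G -> S
  P6: A <- G -> D <- H -> S
That exhausts the simple backdoor paths. Count: 6.

6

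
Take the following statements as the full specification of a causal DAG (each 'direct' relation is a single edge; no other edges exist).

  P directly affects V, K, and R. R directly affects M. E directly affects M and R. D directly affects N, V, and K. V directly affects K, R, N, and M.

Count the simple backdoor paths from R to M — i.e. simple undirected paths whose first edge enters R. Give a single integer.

6

A backdoor path from R to M is any simple undirected path whose first edge points into R (i.e. leaves R via a parent).
Parents of R: {E, P, V}.
Enumerating:
  P1: R <- P -> V -> M
  P2: R <- P -> K <- D -> V -> M
  P3: R <- P -> K <- D -> N <- V -> M
  P4: R <- P -> K <- V -> M
  P5: R <- V -> M
  P6: R <- E -> M
That exhausts the simple backdoor paths. Count: 6.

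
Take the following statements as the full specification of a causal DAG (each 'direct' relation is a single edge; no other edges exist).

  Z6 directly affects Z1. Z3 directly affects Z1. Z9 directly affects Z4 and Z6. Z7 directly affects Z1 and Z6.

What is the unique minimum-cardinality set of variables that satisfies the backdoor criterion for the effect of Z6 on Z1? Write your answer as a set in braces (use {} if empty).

Variables eligible for adjustment (non-descendants of Z6, excluding Z6 and Z1): {Z3, Z4, Z7, Z9}.
Backdoor paths from Z6 to Z1:
  P1: Z6 <- Z7 -> Z1
The empty set is not sufficient: P1 (Z6 <- Z7 -> Z1) has no collider blocking it and no conditioned non-collider, so it is open.
Try {Z7}:
  P1: blocked at fork node Z7 ∈ conditioning set.
{Z7} contains no descendant of Z6 and blocks every backdoor path.
No other singleton works — e.g. {Z9} leaves P1 open — so {Z7} is the unique smallest valid adjustment set.

{Z7}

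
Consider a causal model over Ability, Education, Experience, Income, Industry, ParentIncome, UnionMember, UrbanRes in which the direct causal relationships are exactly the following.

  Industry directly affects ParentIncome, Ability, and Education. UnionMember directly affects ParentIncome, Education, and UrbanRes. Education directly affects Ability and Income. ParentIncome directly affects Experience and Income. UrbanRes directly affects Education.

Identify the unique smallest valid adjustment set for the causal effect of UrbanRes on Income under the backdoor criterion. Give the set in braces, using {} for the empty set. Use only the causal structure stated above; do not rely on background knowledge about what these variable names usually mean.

Variables eligible for adjustment (non-descendants of UrbanRes, excluding UrbanRes and Income): {Experience, Industry, ParentIncome, UnionMember}.
Backdoor paths from UrbanRes to Income:
  P1: UrbanRes <- UnionMember -> ParentIncome <- Industry -> Education -> Income
  P2: UrbanRes <- UnionMember -> ParentIncome <- Industry -> Ability <- Education -> Income
  P3: UrbanRes <- UnionMember -> ParentIncome -> Income
  P4: UrbanRes <- UnionMember -> Education <- Industry -> ParentIncome -> Income
  P5: UrbanRes <- UnionMember -> Education -> Ability <- Industry -> ParentIncome -> Income
  P6: UrbanRes <- UnionMember -> Education -> Income
The empty set is not sufficient: P3 (UrbanRes <- UnionMember -> ParentIncome -> Income) has no collider blocking it and no conditioned non-collider, so it is open.
Try {UnionMember}:
  P1: blocked at fork node UnionMember ∈ conditioning set.
  P2: blocked at fork node UnionMember ∈ conditioning set.
  P3: blocked at fork node UnionMember ∈ conditioning set.
  P4: blocked at fork node UnionMember ∈ conditioning set.
  P5: blocked at fork node UnionMember ∈ conditioning set.
  P6: blocked at fork node UnionMember ∈ conditioning set.
{UnionMember} contains no descendant of UrbanRes and blocks every backdoor path.
No other singleton works — e.g. {Industry} leaves P3 open — so {UnionMember} is the unique smallest valid adjustment set.

{UnionMember}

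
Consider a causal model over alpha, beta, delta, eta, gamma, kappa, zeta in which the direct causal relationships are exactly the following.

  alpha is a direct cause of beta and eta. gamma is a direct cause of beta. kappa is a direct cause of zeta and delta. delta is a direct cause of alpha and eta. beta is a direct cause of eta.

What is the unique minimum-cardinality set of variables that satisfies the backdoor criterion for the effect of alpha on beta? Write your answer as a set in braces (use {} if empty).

Variables eligible for adjustment (non-descendants of alpha, excluding alpha and beta): {delta, gamma, kappa, zeta}.
Backdoor paths from alpha to beta:
  P1: alpha <- delta -> eta <- beta
Each backdoor path contains an unconditioned collider, so every path is already blocked with the empty conditioning set:
  P1: blocked at collider eta (neither it nor any descendant is in the conditioning set).
The empty set is therefore the unique smallest valid set.

{}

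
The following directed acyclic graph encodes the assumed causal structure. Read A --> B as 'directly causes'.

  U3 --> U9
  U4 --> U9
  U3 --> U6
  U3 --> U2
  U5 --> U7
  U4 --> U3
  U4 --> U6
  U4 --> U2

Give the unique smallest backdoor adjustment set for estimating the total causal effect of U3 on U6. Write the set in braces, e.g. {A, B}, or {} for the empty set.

Variables eligible for adjustment (non-descendants of U3, excluding U3 and U6): {U4, U5, U7}.
Backdoor paths from U3 to U6:
  P1: U3 <- U4 -> U6
The empty set is not sufficient: P1 (U3 <- U4 -> U6) has no collider blocking it and no conditioned non-collider, so it is open.
Try {U4}:
  P1: blocked at fork node U4 ∈ conditioning set.
{U4} contains no descendant of U3 and blocks every backdoor path.
No other singleton works — e.g. {U5} leaves P1 open — so {U4} is the unique smallest valid adjustment set.

{U4}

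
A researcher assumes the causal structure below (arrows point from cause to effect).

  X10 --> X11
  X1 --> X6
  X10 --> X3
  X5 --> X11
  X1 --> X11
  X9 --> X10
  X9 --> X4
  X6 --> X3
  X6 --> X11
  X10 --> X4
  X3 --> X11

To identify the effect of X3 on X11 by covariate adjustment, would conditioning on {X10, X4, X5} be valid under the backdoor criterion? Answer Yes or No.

No

Backdoor paths from X3 to X11 (paths whose first edge points into X3):
  P1: X3 <- X6 <- X1 -> X11
  P2: X3 <- X6 -> X11
  P3: X3 <- X10 -> X11
Condition 1 (no descendant of X3 in the set): holds — descendants of X3 are {X11}; none are in {X10, X4, X5}.
Condition 2 (every backdoor path blocked by {X10, X4, X5}):
  P1: open — no interior node is in the conditioning set.
  P2: open — no interior node is in the conditioning set.
  P3: blocked at fork node X10 ∈ conditioning set.
{X10, X4, X5} does not satisfy the backdoor criterion.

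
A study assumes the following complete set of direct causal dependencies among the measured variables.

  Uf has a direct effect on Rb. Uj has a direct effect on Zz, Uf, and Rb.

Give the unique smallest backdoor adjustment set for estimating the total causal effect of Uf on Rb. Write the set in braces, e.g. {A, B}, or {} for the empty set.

Variables eligible for adjustment (non-descendants of Uf, excluding Uf and Rb): {Uj, Zz}.
Backdoor paths from Uf to Rb:
  P1: Uf <- Uj -> Rb
The empty set is not sufficient: P1 (Uf <- Uj -> Rb) has no collider blocking it and no conditioned non-collider, so it is open.
Try {Uj}:
  P1: blocked at fork node Uj ∈ conditioning set.
{Uj} contains no descendant of Uf and blocks every backdoor path.
No other singleton works — e.g. {Zz} leaves P1 open — so {Uj} is the unique smallest valid adjustment set.

{Uj}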